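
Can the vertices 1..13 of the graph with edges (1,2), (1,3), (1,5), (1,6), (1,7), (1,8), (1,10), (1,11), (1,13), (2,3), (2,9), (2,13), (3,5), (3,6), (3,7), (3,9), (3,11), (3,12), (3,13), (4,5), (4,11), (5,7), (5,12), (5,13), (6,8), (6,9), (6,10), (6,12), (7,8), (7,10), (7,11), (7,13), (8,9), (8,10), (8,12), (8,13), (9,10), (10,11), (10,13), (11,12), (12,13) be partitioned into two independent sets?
No (odd cycle of length 3: 13 -> 1 -> 5 -> 13)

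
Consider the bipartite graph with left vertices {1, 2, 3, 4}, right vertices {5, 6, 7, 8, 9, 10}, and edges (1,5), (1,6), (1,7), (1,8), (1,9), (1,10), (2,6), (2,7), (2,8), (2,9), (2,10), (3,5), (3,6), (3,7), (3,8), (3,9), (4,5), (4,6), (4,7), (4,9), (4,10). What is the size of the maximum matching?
4 (matching: (1,10), (2,9), (3,8), (4,7); upper bound min(|L|,|R|) = min(4,6) = 4)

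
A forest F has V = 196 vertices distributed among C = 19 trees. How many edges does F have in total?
177 (Each of the 19 component trees on V_i vertices has V_i - 1 edges; summing gives V - C = 196 - 19 = 177)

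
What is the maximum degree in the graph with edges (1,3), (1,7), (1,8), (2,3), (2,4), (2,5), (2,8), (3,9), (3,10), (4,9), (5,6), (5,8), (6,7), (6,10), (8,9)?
4 (attained at vertices 2, 3, 8)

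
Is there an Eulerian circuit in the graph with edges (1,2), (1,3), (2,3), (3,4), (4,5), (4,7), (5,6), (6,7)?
No (2 vertices have odd degree: {3, 4}; Eulerian circuit requires 0)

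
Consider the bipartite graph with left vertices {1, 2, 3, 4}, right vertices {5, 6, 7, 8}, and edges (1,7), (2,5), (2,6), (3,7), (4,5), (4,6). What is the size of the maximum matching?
3 (matching: (1,7), (2,6), (4,5); upper bound min(|L|,|R|) = min(4,4) = 4)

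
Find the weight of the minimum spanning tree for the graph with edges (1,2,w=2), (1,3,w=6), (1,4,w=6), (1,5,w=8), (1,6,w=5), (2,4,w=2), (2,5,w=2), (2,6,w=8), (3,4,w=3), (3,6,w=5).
14 (MST edges: (1,2,w=2), (1,6,w=5), (2,4,w=2), (2,5,w=2), (3,4,w=3); sum of weights 2 + 5 + 2 + 2 + 3 = 14)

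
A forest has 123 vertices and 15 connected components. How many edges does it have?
108 (Each of the 15 component trees on V_i vertices has V_i - 1 edges; summing gives V - C = 123 - 15 = 108)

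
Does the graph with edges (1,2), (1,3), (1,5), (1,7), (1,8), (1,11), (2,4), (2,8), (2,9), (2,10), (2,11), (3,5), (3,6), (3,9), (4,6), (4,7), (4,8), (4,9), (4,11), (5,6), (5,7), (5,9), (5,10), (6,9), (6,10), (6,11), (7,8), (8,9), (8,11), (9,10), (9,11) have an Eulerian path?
Yes — and in fact it has an Eulerian circuit (the graph is connected and all 11 vertices have even degree)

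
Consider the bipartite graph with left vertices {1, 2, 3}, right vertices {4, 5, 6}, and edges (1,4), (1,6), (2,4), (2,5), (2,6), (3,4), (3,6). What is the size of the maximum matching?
3 (matching: (1,6), (2,5), (3,4); upper bound min(|L|,|R|) = min(3,3) = 3)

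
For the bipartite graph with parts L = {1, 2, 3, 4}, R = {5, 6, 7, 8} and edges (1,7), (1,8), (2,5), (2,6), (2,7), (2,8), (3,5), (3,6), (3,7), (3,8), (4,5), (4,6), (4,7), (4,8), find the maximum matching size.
4 (matching: (1,8), (2,7), (3,6), (4,5); upper bound min(|L|,|R|) = min(4,4) = 4)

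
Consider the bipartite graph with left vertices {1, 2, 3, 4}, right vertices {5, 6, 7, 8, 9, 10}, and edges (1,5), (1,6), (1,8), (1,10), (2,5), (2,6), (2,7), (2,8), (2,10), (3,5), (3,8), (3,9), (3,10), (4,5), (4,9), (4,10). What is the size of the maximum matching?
4 (matching: (1,10), (2,7), (3,8), (4,9); upper bound min(|L|,|R|) = min(4,6) = 4)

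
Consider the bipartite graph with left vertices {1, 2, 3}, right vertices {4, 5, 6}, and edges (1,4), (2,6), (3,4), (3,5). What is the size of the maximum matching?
3 (matching: (1,4), (2,6), (3,5); upper bound min(|L|,|R|) = min(3,3) = 3)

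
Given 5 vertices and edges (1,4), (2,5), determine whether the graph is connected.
No, it has 3 components: {1, 4}, {2, 5}, {3}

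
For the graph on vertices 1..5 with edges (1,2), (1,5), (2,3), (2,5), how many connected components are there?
2 (components: {1, 2, 3, 5}, {4})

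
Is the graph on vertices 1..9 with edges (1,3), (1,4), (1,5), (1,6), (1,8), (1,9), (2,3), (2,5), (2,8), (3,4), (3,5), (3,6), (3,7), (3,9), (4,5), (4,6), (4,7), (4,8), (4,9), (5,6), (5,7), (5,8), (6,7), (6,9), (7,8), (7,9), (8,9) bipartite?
No (odd cycle of length 3: 3 -> 1 -> 9 -> 3)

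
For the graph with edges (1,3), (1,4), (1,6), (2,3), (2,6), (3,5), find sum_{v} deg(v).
12 (handshake: sum of degrees = 2|E| = 2 x 6 = 12)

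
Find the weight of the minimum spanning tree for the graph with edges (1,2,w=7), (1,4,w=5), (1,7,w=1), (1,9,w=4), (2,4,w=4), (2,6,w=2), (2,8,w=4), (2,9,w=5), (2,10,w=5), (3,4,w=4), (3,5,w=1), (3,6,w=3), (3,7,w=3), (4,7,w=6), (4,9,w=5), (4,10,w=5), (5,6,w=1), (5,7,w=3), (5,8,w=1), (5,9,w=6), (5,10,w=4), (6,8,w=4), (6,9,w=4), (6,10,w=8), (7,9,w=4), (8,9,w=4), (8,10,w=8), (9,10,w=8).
21 (MST edges: (1,7,w=1), (1,9,w=4), (2,4,w=4), (2,6,w=2), (3,5,w=1), (3,7,w=3), (5,6,w=1), (5,8,w=1), (5,10,w=4); sum of weights 1 + 4 + 4 + 2 + 1 + 3 + 1 + 1 + 4 = 21)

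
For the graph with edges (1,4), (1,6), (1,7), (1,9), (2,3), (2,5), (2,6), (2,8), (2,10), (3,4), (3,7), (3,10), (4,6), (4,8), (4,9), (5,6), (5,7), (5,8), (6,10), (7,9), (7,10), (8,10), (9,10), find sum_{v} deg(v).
46 (handshake: sum of degrees = 2|E| = 2 x 23 = 46)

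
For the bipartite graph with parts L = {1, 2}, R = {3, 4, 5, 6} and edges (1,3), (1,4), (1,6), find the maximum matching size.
1 (matching: (1,6); upper bound min(|L|,|R|) = min(2,4) = 2)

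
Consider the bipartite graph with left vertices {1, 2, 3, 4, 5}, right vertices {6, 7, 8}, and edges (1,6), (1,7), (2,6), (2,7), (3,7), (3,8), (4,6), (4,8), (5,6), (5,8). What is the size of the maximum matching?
3 (matching: (1,7), (2,6), (3,8); upper bound min(|L|,|R|) = min(5,3) = 3)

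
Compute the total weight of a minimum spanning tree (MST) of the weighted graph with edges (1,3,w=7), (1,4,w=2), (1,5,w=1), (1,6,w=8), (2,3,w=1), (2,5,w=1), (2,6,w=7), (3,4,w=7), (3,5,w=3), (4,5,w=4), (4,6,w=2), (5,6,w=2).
7 (MST edges: (1,4,w=2), (1,5,w=1), (2,3,w=1), (2,5,w=1), (4,6,w=2); sum of weights 2 + 1 + 1 + 1 + 2 = 7)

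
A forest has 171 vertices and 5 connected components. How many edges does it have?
166 (Each of the 5 component trees on V_i vertices has V_i - 1 edges; summing gives V - C = 171 - 5 = 166)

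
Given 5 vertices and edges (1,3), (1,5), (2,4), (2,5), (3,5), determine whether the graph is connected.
Yes (BFS from 1 visits [1, 3, 5, 2, 4] — all 5 vertices reached)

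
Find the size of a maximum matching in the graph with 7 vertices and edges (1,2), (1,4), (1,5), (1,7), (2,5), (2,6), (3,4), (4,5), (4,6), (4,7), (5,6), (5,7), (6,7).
3 (matching: (1,7), (3,4), (5,6); upper bound floor(n/2) = floor(7/2) = 3)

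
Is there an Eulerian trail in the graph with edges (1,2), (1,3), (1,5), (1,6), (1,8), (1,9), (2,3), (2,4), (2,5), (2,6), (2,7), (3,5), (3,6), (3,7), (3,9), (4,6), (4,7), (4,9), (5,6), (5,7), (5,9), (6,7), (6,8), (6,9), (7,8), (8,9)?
Yes — and in fact it has an Eulerian circuit (the graph is connected and all 9 vertices have even degree)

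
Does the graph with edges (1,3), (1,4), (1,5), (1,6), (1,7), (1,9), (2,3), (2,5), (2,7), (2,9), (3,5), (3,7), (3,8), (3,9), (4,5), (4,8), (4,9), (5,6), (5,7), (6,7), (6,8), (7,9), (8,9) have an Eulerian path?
Yes — and in fact it has an Eulerian circuit (the graph is connected and all 9 vertices have even degree)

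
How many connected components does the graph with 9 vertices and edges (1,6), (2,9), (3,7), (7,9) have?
5 (components: {1, 6}, {2, 3, 7, 9}, {4}, {5}, {8})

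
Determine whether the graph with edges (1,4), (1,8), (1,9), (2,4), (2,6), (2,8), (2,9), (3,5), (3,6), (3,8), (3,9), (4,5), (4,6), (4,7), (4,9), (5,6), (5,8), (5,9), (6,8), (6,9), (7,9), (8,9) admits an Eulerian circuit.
No (2 vertices have odd degree: {1, 5}; Eulerian circuit requires 0)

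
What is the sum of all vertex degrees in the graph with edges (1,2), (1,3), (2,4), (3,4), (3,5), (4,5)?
12 (handshake: sum of degrees = 2|E| = 2 x 6 = 12)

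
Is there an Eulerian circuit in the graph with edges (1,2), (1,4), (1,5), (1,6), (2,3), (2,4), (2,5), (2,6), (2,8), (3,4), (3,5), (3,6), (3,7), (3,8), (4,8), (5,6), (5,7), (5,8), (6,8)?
No (2 vertices have odd degree: {6, 8}; Eulerian circuit requires 0)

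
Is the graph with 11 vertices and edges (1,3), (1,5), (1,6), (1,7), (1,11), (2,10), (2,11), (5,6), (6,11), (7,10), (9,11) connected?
No, it has 3 components: {1, 2, 3, 5, 6, 7, 9, 10, 11}, {4}, {8}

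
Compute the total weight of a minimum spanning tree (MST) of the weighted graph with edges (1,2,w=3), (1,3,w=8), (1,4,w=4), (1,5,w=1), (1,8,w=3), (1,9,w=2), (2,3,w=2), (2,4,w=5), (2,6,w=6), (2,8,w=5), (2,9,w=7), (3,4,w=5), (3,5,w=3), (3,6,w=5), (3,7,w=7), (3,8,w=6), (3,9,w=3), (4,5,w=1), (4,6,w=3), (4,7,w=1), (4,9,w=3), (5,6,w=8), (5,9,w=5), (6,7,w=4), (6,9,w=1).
14 (MST edges: (1,2,w=3), (1,5,w=1), (1,8,w=3), (1,9,w=2), (2,3,w=2), (4,5,w=1), (4,7,w=1), (6,9,w=1); sum of weights 3 + 1 + 3 + 2 + 2 + 1 + 1 + 1 = 14)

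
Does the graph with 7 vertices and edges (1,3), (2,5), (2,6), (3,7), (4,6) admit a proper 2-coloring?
Yes. Partition: {1, 2, 4, 7}, {3, 5, 6}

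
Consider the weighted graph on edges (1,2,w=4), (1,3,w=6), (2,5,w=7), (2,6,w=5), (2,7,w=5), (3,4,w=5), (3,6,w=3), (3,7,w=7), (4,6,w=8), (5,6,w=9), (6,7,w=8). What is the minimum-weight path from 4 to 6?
8 (path: 4 -> 6; weights 8 = 8)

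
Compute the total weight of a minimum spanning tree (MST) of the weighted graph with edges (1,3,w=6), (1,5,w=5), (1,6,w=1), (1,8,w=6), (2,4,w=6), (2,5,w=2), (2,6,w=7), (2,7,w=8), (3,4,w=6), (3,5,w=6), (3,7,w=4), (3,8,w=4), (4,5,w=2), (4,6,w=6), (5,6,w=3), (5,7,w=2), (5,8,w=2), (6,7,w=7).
16 (MST edges: (1,6,w=1), (2,5,w=2), (3,7,w=4), (4,5,w=2), (5,6,w=3), (5,7,w=2), (5,8,w=2); sum of weights 1 + 2 + 4 + 2 + 3 + 2 + 2 = 16)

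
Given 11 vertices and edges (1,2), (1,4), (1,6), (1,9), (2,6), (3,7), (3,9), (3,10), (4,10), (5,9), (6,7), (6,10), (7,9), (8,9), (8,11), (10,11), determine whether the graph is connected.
Yes (BFS from 1 visits [1, 2, 4, 6, 9, 10, 7, 3, 5, 8, 11] — all 11 vertices reached)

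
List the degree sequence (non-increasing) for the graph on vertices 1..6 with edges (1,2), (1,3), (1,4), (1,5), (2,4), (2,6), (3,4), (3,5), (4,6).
[4, 4, 3, 3, 2, 2] (degrees: deg(1)=4, deg(2)=3, deg(3)=3, deg(4)=4, deg(5)=2, deg(6)=2)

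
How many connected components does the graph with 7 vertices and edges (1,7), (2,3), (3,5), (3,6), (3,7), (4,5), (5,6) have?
1 (components: {1, 2, 3, 4, 5, 6, 7})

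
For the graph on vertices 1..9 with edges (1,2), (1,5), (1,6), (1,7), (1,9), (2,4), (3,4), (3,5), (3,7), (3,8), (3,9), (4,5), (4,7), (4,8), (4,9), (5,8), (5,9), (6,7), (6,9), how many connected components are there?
1 (components: {1, 2, 3, 4, 5, 6, 7, 8, 9})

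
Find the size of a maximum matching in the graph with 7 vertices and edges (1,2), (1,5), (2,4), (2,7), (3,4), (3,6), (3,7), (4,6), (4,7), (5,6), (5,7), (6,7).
3 (matching: (2,4), (3,6), (5,7); upper bound floor(n/2) = floor(7/2) = 3)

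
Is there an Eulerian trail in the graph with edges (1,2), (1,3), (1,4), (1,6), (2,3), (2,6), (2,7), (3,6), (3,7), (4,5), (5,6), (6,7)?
Yes (the graph is connected and exactly 2 vertices have odd degree: {6, 7}; any Eulerian path must start and end at those)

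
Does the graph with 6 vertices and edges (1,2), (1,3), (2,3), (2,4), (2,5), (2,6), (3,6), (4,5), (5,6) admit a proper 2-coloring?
No (odd cycle of length 3: 3 -> 1 -> 2 -> 3)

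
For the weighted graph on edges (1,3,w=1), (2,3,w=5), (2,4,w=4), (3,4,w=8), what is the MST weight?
10 (MST edges: (1,3,w=1), (2,3,w=5), (2,4,w=4); sum of weights 1 + 5 + 4 = 10)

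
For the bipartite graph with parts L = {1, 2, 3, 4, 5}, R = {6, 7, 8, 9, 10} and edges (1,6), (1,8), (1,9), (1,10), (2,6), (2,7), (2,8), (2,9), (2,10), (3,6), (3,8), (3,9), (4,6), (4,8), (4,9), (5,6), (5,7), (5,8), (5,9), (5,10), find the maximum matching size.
5 (matching: (1,10), (2,9), (3,8), (4,6), (5,7); upper bound min(|L|,|R|) = min(5,5) = 5)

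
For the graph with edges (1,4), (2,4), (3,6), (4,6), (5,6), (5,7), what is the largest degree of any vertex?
3 (attained at vertices 4, 6)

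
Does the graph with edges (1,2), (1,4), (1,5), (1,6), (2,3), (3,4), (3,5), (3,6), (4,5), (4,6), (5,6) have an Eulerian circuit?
Yes (the graph is connected and all 6 vertices have even degree)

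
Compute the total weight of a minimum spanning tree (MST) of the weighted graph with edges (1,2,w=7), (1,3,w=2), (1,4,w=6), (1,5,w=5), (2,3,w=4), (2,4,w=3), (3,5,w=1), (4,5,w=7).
10 (MST edges: (1,3,w=2), (2,3,w=4), (2,4,w=3), (3,5,w=1); sum of weights 2 + 4 + 3 + 1 = 10)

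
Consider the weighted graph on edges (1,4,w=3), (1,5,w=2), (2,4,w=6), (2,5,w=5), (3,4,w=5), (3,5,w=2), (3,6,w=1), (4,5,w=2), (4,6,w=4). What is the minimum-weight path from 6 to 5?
3 (path: 6 -> 3 -> 5; weights 1 + 2 = 3)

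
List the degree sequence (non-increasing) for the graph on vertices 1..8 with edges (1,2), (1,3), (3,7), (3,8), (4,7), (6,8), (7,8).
[3, 3, 3, 2, 1, 1, 1, 0] (degrees: deg(1)=2, deg(2)=1, deg(3)=3, deg(4)=1, deg(5)=0, deg(6)=1, deg(7)=3, deg(8)=3)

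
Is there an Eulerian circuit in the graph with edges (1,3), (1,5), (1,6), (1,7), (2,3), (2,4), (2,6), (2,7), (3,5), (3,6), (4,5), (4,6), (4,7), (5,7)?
Yes (the graph is connected and all 7 vertices have even degree)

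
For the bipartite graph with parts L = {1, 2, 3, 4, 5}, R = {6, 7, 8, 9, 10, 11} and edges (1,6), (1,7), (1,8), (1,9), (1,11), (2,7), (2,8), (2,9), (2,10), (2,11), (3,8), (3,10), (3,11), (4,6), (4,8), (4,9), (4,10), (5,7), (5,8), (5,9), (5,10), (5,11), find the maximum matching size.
5 (matching: (1,11), (2,10), (3,8), (4,9), (5,7); upper bound min(|L|,|R|) = min(5,6) = 5)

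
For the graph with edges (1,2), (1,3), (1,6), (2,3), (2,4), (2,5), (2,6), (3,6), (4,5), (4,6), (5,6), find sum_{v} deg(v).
22 (handshake: sum of degrees = 2|E| = 2 x 11 = 22)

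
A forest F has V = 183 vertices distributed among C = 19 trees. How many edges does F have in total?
164 (Each of the 19 component trees on V_i vertices has V_i - 1 edges; summing gives V - C = 183 - 19 = 164)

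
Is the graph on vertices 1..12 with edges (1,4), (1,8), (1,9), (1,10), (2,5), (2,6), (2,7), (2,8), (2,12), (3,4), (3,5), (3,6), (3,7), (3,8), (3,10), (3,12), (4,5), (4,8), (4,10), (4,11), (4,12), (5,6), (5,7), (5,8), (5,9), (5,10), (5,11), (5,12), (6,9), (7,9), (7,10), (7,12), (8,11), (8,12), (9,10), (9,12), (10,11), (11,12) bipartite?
No (odd cycle of length 3: 4 -> 1 -> 8 -> 4)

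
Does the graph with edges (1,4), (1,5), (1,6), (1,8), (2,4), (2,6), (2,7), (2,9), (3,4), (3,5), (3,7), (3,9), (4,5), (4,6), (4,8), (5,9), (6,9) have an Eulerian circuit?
Yes (the graph is connected and all 9 vertices have even degree)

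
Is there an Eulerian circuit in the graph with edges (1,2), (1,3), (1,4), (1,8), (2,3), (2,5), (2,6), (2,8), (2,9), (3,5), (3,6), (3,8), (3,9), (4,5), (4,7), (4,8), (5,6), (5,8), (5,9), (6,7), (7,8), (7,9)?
Yes (the graph is connected and all 9 vertices have even degree)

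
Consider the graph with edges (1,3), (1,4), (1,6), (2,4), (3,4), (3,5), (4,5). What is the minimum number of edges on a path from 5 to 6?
3 (path: 5 -> 3 -> 1 -> 6, 3 edges)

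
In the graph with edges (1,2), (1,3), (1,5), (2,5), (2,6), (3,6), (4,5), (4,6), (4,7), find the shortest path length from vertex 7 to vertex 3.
3 (path: 7 -> 4 -> 6 -> 3, 3 edges)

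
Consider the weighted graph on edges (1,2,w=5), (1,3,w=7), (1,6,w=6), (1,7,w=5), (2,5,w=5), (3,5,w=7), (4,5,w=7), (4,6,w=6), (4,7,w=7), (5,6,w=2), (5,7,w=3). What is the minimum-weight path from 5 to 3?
7 (path: 5 -> 3; weights 7 = 7)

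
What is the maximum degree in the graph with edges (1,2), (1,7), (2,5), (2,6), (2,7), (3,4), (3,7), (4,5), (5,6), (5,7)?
4 (attained at vertices 2, 5, 7)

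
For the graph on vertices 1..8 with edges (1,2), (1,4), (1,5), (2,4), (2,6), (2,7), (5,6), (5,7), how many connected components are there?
3 (components: {1, 2, 4, 5, 6, 7}, {3}, {8})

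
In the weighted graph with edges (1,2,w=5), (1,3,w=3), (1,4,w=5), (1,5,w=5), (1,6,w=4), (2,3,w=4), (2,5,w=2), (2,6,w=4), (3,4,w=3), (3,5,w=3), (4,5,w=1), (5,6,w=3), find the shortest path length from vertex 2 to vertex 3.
4 (path: 2 -> 3; weights 4 = 4)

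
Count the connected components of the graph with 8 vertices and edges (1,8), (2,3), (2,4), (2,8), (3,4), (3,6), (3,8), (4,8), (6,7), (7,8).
2 (components: {1, 2, 3, 4, 6, 7, 8}, {5})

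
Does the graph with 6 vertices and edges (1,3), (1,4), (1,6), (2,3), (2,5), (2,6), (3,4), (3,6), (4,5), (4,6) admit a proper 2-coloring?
No (odd cycle of length 3: 3 -> 1 -> 6 -> 3)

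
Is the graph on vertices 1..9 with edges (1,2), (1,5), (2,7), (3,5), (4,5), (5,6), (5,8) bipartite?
Yes. Partition: {1, 3, 4, 6, 7, 8, 9}, {2, 5}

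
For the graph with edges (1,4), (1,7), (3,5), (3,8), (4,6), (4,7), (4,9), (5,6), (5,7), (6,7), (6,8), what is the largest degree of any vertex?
4 (attained at vertices 4, 6, 7)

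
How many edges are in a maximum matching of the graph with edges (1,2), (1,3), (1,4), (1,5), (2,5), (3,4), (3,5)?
2 (matching: (1,4), (3,5); upper bound floor(n/2) = floor(5/2) = 2)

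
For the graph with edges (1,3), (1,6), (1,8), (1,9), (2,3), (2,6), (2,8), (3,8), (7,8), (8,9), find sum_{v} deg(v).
20 (handshake: sum of degrees = 2|E| = 2 x 10 = 20)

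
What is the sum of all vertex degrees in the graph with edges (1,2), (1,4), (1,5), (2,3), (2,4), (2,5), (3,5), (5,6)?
16 (handshake: sum of degrees = 2|E| = 2 x 8 = 16)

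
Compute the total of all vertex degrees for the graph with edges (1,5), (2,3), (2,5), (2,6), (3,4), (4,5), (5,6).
14 (handshake: sum of degrees = 2|E| = 2 x 7 = 14)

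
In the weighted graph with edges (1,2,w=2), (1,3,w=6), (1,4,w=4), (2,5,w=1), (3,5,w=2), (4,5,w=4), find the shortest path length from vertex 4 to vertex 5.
4 (path: 4 -> 5; weights 4 = 4)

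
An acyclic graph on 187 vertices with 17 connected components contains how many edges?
170 (Each of the 17 component trees on V_i vertices has V_i - 1 edges; summing gives V - C = 187 - 17 = 170)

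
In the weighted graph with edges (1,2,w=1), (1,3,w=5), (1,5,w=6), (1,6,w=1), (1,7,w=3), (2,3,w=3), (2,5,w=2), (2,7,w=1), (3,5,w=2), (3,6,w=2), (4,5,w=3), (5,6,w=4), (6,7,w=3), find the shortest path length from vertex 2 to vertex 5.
2 (path: 2 -> 5; weights 2 = 2)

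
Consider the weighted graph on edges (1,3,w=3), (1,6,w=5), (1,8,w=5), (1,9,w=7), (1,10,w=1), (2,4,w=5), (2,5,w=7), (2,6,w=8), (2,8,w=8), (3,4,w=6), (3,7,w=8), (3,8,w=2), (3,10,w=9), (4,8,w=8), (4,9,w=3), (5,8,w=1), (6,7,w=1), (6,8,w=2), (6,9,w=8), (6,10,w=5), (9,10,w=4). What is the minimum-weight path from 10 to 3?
4 (path: 10 -> 1 -> 3; weights 1 + 3 = 4)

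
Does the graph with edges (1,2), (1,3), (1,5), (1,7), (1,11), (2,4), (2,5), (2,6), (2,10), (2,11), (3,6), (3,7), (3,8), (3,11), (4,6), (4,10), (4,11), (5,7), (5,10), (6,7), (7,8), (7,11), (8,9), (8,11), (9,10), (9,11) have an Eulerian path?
No (4 vertices have odd degree: {1, 3, 9, 11}; Eulerian path requires 0 or 2)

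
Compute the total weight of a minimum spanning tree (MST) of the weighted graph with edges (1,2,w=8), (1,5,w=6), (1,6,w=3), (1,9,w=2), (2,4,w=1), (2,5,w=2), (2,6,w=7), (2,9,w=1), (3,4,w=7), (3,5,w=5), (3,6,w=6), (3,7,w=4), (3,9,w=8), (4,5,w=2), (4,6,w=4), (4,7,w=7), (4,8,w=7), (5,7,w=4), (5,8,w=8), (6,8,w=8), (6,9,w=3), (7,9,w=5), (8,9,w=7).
24 (MST edges: (1,6,w=3), (1,9,w=2), (2,4,w=1), (2,5,w=2), (2,9,w=1), (3,7,w=4), (4,8,w=7), (5,7,w=4); sum of weights 3 + 2 + 1 + 2 + 1 + 4 + 7 + 4 = 24)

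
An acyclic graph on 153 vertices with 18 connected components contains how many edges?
135 (Each of the 18 component trees on V_i vertices has V_i - 1 edges; summing gives V - C = 153 - 18 = 135)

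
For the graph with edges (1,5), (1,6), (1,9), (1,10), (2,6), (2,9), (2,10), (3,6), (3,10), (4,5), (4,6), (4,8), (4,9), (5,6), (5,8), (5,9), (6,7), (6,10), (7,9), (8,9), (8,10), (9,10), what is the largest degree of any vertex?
7 (attained at vertices 6, 9)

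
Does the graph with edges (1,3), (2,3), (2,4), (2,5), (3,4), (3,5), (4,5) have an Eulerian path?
No (4 vertices have odd degree: {1, 2, 4, 5}; Eulerian path requires 0 or 2)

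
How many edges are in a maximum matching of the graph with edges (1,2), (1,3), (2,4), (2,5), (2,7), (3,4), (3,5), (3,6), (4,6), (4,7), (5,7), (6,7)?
3 (matching: (2,5), (3,4), (6,7); upper bound floor(n/2) = floor(7/2) = 3)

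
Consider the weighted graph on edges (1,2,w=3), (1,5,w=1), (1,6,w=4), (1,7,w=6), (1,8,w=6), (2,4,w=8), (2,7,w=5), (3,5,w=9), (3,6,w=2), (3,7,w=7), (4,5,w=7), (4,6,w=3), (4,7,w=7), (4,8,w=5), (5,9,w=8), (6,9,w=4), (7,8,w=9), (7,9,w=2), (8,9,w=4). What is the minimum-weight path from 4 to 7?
7 (path: 4 -> 7; weights 7 = 7)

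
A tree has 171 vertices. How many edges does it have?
170 (A tree on V vertices has V - 1 edges, so 171 - 1 = 170)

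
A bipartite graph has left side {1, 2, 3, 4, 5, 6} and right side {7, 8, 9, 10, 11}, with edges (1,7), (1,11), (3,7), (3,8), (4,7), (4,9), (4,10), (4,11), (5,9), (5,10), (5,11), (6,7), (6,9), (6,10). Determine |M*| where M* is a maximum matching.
5 (matching: (1,11), (3,8), (4,10), (5,9), (6,7); upper bound min(|L|,|R|) = min(6,5) = 5)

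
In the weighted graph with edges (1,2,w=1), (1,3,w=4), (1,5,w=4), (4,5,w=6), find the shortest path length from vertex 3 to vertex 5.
8 (path: 3 -> 1 -> 5; weights 4 + 4 = 8)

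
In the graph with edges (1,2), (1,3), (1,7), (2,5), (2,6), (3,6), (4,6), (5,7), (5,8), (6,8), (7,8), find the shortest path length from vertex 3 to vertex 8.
2 (path: 3 -> 6 -> 8, 2 edges)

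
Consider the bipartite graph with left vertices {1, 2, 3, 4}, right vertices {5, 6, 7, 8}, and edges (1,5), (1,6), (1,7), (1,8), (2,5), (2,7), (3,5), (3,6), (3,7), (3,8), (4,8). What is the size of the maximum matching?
4 (matching: (1,5), (2,7), (3,6), (4,8); upper bound min(|L|,|R|) = min(4,4) = 4)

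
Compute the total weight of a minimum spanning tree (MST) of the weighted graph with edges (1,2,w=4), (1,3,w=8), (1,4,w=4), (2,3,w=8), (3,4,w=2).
10 (MST edges: (1,2,w=4), (1,4,w=4), (3,4,w=2); sum of weights 4 + 4 + 2 = 10)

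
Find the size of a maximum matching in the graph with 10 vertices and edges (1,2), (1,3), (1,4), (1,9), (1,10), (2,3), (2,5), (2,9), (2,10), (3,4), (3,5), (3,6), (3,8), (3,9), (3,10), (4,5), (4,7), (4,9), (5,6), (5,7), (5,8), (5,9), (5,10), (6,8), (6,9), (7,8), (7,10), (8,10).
5 (matching: (1,3), (2,5), (4,7), (6,9), (8,10); upper bound floor(n/2) = floor(10/2) = 5)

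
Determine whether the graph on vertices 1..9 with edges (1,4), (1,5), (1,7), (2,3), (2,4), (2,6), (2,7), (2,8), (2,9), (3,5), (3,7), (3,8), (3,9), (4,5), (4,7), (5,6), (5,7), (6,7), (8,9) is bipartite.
No (odd cycle of length 3: 5 -> 1 -> 4 -> 5)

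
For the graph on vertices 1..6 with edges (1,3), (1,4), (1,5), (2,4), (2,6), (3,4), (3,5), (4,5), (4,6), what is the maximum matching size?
3 (matching: (1,5), (2,6), (3,4); upper bound floor(n/2) = floor(6/2) = 3)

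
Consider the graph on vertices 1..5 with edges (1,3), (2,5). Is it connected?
No, it has 3 components: {1, 3}, {2, 5}, {4}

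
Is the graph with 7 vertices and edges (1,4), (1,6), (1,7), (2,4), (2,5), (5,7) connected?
No, it has 2 components: {1, 2, 4, 5, 6, 7}, {3}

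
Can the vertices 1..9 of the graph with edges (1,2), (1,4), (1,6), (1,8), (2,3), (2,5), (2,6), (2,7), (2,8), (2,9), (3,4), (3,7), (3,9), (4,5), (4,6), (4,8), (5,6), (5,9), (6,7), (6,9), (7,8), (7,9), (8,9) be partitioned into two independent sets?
No (odd cycle of length 3: 6 -> 1 -> 4 -> 6)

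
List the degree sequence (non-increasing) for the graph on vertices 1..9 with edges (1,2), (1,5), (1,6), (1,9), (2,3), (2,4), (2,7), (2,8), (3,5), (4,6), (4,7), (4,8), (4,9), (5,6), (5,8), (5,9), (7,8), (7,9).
[5, 5, 5, 4, 4, 4, 4, 3, 2] (degrees: deg(1)=4, deg(2)=5, deg(3)=2, deg(4)=5, deg(5)=5, deg(6)=3, deg(7)=4, deg(8)=4, deg(9)=4)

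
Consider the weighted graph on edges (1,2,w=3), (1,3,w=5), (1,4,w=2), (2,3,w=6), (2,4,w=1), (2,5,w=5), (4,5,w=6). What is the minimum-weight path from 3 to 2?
6 (path: 3 -> 2; weights 6 = 6)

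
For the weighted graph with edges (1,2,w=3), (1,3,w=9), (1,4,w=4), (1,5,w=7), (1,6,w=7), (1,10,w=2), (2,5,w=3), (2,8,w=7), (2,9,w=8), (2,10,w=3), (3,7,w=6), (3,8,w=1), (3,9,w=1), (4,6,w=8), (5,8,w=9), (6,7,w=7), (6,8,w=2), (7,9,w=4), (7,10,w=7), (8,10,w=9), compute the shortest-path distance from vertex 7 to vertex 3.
5 (path: 7 -> 9 -> 3; weights 4 + 1 = 5)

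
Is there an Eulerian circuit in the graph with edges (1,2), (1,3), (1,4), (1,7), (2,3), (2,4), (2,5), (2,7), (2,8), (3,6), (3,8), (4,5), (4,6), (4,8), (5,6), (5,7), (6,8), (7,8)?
No (2 vertices have odd degree: {4, 8}; Eulerian circuit requires 0)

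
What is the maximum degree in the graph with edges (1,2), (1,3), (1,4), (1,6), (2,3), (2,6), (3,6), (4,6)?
4 (attained at vertices 1, 6)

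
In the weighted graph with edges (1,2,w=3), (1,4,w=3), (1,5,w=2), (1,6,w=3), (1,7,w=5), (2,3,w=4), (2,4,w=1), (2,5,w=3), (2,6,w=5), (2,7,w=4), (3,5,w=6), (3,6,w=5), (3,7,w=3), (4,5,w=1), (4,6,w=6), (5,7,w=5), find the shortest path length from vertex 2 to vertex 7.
4 (path: 2 -> 7; weights 4 = 4)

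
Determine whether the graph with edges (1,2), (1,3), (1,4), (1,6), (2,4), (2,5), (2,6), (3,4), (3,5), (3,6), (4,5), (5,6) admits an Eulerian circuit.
Yes (the graph is connected and all 6 vertices have even degree)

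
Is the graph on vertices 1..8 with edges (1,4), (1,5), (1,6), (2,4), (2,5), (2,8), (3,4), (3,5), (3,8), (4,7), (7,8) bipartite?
Yes. Partition: {1, 2, 3, 7}, {4, 5, 6, 8}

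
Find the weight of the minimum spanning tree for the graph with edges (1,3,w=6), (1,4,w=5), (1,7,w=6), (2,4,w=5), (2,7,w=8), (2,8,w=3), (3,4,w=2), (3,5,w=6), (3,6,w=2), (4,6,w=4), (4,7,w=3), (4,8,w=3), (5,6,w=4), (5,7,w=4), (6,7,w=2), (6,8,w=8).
21 (MST edges: (1,4,w=5), (2,8,w=3), (3,4,w=2), (3,6,w=2), (4,8,w=3), (5,6,w=4), (6,7,w=2); sum of weights 5 + 3 + 2 + 2 + 3 + 4 + 2 = 21)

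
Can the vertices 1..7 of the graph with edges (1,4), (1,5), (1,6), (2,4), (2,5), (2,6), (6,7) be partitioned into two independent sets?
Yes. Partition: {1, 2, 3, 7}, {4, 5, 6}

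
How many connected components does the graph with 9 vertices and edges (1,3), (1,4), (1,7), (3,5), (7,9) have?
4 (components: {1, 3, 4, 5, 7, 9}, {2}, {6}, {8})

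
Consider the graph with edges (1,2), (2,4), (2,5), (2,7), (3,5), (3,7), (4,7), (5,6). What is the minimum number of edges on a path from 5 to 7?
2 (path: 5 -> 3 -> 7, 2 edges)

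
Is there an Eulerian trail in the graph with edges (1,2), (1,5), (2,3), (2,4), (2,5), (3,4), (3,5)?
Yes (the graph is connected and exactly 2 vertices have odd degree: {3, 5}; any Eulerian path must start and end at those)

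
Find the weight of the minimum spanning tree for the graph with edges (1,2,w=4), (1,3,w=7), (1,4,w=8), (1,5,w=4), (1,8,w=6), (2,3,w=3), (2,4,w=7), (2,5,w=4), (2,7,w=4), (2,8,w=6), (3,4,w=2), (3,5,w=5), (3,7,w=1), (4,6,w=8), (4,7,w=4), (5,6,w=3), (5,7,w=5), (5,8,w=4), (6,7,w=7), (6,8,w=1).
18 (MST edges: (1,2,w=4), (1,5,w=4), (2,3,w=3), (3,4,w=2), (3,7,w=1), (5,6,w=3), (6,8,w=1); sum of weights 4 + 4 + 3 + 2 + 1 + 3 + 1 = 18)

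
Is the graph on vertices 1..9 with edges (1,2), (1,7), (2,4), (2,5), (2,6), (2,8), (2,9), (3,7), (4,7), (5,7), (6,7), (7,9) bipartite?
Yes. Partition: {1, 3, 4, 5, 6, 8, 9}, {2, 7}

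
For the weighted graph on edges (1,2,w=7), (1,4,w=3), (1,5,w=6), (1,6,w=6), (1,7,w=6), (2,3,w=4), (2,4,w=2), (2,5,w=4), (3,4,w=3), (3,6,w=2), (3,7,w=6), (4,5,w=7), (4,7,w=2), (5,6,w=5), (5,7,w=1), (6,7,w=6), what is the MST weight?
13 (MST edges: (1,4,w=3), (2,4,w=2), (3,4,w=3), (3,6,w=2), (4,7,w=2), (5,7,w=1); sum of weights 3 + 2 + 3 + 2 + 2 + 1 = 13)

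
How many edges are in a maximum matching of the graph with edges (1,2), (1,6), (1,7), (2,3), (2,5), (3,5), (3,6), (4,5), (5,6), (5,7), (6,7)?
3 (matching: (1,7), (3,6), (4,5); upper bound floor(n/2) = floor(7/2) = 3)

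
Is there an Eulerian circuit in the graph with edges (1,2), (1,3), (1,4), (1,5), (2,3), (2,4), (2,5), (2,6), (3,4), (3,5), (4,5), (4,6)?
No (2 vertices have odd degree: {2, 4}; Eulerian circuit requires 0)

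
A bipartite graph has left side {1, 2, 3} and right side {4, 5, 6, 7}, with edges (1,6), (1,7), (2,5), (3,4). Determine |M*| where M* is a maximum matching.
3 (matching: (1,7), (2,5), (3,4); upper bound min(|L|,|R|) = min(3,4) = 3)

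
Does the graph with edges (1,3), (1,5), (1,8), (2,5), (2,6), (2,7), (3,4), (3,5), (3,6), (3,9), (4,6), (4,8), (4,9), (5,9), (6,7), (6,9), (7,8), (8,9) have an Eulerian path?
No (6 vertices have odd degree: {1, 2, 3, 6, 7, 9}; Eulerian path requires 0 or 2)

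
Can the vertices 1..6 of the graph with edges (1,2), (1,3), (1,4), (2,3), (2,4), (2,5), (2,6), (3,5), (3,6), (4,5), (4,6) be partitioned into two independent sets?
No (odd cycle of length 3: 4 -> 1 -> 2 -> 4)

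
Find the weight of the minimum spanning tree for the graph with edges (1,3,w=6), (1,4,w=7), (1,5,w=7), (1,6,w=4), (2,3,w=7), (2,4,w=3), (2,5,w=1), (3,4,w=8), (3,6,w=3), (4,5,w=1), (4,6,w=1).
10 (MST edges: (1,6,w=4), (2,5,w=1), (3,6,w=3), (4,5,w=1), (4,6,w=1); sum of weights 4 + 1 + 3 + 1 + 1 = 10)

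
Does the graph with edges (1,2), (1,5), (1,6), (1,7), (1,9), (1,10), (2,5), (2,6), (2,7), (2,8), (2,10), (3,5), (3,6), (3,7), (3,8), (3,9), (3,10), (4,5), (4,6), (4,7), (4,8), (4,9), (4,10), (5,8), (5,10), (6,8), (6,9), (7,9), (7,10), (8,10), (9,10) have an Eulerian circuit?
Yes (the graph is connected and all 10 vertices have even degree)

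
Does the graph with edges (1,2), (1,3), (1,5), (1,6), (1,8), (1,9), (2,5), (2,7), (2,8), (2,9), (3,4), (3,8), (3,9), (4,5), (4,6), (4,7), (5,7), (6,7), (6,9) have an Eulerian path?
Yes (the graph is connected and exactly 2 vertices have odd degree: {2, 8}; any Eulerian path must start and end at those)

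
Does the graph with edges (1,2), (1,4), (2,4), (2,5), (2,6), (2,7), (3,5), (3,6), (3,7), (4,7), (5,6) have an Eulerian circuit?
No (6 vertices have odd degree: {2, 3, 4, 5, 6, 7}; Eulerian circuit requires 0)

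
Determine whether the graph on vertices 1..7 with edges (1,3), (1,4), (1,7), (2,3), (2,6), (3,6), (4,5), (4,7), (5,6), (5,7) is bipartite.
No (odd cycle of length 3: 4 -> 1 -> 7 -> 4)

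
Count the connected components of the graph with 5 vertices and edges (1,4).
4 (components: {1, 4}, {2}, {3}, {5})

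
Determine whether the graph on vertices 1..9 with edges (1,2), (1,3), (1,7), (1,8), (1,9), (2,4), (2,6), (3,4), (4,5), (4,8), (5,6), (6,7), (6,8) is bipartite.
Yes. Partition: {1, 4, 6}, {2, 3, 5, 7, 8, 9}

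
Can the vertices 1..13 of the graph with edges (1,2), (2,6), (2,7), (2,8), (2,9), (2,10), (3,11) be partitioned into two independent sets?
Yes. Partition: {1, 3, 4, 5, 6, 7, 8, 9, 10, 12, 13}, {2, 11}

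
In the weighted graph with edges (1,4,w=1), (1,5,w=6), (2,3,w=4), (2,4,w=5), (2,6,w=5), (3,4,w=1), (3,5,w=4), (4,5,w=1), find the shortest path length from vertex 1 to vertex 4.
1 (path: 1 -> 4; weights 1 = 1)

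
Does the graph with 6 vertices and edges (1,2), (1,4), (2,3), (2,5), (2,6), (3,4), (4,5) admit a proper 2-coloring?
Yes. Partition: {1, 3, 5, 6}, {2, 4}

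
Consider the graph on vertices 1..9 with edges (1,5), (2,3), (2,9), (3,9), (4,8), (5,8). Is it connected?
No, it has 4 components: {1, 4, 5, 8}, {2, 3, 9}, {6}, {7}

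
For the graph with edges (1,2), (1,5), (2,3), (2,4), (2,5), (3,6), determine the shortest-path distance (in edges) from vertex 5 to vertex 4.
2 (path: 5 -> 2 -> 4, 2 edges)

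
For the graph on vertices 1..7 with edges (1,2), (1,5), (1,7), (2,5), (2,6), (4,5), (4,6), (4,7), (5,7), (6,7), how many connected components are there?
2 (components: {1, 2, 4, 5, 6, 7}, {3})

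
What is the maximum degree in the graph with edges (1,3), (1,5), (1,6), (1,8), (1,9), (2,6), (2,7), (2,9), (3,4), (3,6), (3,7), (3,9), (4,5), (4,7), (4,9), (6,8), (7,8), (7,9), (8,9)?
6 (attained at vertex 9)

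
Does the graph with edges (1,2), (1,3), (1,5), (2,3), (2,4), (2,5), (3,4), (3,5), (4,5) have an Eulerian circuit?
No (2 vertices have odd degree: {1, 4}; Eulerian circuit requires 0)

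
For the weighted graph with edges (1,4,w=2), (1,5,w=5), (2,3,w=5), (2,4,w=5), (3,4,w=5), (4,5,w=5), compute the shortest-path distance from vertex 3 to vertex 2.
5 (path: 3 -> 2; weights 5 = 5)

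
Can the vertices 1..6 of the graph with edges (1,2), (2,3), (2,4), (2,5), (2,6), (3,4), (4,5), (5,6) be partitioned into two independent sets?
No (odd cycle of length 3: 6 -> 2 -> 5 -> 6)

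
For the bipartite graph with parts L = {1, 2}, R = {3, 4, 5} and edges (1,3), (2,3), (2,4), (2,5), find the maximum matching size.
2 (matching: (1,3), (2,5); upper bound min(|L|,|R|) = min(2,3) = 2)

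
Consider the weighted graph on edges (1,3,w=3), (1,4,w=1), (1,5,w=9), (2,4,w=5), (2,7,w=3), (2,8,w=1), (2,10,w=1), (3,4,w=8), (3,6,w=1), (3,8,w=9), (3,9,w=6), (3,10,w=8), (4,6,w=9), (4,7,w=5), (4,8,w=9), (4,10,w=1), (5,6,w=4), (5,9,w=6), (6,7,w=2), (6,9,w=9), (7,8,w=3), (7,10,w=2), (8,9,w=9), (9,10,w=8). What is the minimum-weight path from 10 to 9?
8 (path: 10 -> 9; weights 8 = 8)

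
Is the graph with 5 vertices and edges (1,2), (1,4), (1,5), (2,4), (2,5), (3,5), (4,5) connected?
Yes (BFS from 1 visits [1, 2, 4, 5, 3] — all 5 vertices reached)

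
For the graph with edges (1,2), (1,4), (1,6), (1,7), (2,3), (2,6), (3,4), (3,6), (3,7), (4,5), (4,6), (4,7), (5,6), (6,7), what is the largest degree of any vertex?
6 (attained at vertex 6)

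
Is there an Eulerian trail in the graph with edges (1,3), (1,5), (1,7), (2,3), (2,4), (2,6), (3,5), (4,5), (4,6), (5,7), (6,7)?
No (6 vertices have odd degree: {1, 2, 3, 4, 6, 7}; Eulerian path requires 0 or 2)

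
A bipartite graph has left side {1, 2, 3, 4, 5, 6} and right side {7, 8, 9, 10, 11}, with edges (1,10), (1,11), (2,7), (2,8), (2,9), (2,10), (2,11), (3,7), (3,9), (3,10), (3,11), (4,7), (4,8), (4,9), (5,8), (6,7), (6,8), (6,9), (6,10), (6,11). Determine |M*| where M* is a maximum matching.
5 (matching: (1,11), (2,10), (3,9), (4,8), (6,7); upper bound min(|L|,|R|) = min(6,5) = 5)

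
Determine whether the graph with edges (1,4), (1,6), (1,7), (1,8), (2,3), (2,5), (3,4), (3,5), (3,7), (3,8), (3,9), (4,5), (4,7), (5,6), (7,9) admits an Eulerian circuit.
Yes (the graph is connected and all 9 vertices have even degree)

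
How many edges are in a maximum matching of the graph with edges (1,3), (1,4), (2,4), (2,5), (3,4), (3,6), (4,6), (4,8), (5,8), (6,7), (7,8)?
4 (matching: (1,3), (2,5), (4,8), (6,7); upper bound floor(n/2) = floor(8/2) = 4)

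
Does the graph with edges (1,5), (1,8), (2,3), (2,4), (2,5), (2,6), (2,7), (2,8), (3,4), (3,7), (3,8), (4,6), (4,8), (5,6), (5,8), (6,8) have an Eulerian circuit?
Yes (the graph is connected and all 8 vertices have even degree)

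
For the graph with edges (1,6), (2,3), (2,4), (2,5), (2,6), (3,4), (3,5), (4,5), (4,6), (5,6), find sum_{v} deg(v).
20 (handshake: sum of degrees = 2|E| = 2 x 10 = 20)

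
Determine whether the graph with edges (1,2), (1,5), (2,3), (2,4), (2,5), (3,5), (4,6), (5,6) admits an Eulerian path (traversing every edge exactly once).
Yes — and in fact it has an Eulerian circuit (the graph is connected and all 6 vertices have even degree)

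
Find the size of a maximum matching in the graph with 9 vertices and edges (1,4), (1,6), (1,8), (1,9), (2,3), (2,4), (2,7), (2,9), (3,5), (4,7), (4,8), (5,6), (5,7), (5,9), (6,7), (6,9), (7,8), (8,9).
4 (matching: (2,7), (3,5), (4,8), (6,9); upper bound floor(n/2) = floor(9/2) = 4)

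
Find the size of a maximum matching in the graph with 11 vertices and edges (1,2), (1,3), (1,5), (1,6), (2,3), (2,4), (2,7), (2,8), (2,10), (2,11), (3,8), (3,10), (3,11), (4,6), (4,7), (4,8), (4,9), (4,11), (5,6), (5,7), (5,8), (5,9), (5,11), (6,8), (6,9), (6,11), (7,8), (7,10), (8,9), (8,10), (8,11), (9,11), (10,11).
5 (matching: (2,11), (3,10), (4,7), (5,8), (6,9); upper bound floor(n/2) = floor(11/2) = 5)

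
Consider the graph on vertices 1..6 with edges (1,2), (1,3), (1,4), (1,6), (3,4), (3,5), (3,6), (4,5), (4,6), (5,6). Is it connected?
Yes (BFS from 1 visits [1, 2, 3, 4, 6, 5] — all 6 vertices reached)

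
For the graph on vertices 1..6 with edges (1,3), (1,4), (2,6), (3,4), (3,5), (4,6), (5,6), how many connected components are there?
1 (components: {1, 2, 3, 4, 5, 6})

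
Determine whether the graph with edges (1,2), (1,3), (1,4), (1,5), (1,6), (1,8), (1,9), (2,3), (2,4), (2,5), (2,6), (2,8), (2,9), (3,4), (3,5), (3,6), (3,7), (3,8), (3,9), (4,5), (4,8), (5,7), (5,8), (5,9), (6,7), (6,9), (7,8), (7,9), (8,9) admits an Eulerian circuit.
No (8 vertices have odd degree: {1, 2, 4, 5, 6, 7, 8, 9}; Eulerian circuit requires 0)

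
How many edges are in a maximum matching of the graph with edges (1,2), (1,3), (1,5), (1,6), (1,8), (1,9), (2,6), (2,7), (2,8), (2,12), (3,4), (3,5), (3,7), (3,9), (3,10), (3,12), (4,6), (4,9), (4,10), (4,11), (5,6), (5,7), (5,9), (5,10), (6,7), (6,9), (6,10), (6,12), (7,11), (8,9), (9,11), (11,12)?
6 (matching: (1,8), (2,6), (3,9), (4,10), (5,7), (11,12); upper bound floor(n/2) = floor(12/2) = 6)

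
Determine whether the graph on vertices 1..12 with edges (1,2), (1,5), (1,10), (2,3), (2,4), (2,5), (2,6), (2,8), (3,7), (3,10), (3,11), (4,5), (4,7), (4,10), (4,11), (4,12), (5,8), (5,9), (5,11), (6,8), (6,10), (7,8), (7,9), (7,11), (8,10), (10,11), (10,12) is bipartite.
No (odd cycle of length 3: 5 -> 1 -> 2 -> 5)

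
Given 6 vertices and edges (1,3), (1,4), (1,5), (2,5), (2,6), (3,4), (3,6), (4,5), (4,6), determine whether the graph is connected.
Yes (BFS from 1 visits [1, 3, 4, 5, 6, 2] — all 6 vertices reached)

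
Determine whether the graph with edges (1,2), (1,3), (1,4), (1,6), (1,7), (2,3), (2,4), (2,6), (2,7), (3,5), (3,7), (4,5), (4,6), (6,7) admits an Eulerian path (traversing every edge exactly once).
Yes (the graph is connected and exactly 2 vertices have odd degree: {1, 2}; any Eulerian path must start and end at those)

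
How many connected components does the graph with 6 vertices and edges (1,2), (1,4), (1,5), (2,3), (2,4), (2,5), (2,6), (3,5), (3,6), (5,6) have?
1 (components: {1, 2, 3, 4, 5, 6})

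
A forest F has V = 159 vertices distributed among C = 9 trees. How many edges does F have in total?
150 (Each of the 9 component trees on V_i vertices has V_i - 1 edges; summing gives V - C = 159 - 9 = 150)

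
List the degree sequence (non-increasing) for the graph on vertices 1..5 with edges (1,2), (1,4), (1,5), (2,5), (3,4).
[3, 2, 2, 2, 1] (degrees: deg(1)=3, deg(2)=2, deg(3)=1, deg(4)=2, deg(5)=2)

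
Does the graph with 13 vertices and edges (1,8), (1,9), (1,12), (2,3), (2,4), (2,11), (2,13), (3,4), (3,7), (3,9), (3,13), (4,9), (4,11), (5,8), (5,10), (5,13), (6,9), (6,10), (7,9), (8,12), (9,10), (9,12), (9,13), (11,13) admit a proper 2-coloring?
No (odd cycle of length 3: 9 -> 1 -> 12 -> 9)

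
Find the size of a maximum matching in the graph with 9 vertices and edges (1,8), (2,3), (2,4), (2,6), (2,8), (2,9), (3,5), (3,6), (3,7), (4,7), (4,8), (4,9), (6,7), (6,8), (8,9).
4 (matching: (1,8), (2,9), (3,5), (6,7); upper bound floor(n/2) = floor(9/2) = 4)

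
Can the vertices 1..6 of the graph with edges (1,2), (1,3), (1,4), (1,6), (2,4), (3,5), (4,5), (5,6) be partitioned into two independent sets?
No (odd cycle of length 3: 2 -> 1 -> 4 -> 2)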